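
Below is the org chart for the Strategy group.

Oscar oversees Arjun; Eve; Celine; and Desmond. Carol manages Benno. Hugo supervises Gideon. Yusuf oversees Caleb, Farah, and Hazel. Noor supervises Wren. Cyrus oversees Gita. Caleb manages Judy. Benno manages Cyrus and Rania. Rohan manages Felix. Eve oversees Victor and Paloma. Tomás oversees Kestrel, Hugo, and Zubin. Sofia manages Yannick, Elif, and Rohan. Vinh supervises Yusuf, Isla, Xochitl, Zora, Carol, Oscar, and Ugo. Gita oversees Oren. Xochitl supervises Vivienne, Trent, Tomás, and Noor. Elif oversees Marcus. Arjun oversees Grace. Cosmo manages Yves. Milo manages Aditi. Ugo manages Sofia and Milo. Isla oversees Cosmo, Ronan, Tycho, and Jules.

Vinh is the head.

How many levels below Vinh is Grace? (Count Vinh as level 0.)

Chain from Grace up to Vinh: Grace → Arjun → Oscar → Vinh. That is 3 steps up, so Grace is 3 levels below Vinh.

3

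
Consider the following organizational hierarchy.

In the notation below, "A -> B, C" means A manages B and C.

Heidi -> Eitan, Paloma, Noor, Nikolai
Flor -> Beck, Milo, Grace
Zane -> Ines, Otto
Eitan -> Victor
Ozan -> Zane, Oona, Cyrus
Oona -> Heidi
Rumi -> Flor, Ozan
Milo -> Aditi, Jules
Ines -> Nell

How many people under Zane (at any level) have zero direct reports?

The people in Zane's organization with no one reporting to them are Otto, Nell. That is 2.

2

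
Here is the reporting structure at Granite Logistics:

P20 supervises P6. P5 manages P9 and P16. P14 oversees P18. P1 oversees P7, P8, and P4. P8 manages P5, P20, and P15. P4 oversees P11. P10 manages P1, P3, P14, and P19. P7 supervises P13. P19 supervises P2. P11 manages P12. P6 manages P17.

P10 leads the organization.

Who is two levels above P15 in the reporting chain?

P1

P15 reports to P8, and P8 reports to P1. So P15's skip-level manager is P1.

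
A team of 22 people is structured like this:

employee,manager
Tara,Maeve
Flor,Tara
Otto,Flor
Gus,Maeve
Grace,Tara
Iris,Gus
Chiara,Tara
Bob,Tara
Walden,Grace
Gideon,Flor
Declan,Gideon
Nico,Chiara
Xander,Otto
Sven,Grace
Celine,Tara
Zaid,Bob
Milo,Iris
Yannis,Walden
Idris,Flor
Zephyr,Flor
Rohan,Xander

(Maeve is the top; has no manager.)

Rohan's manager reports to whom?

Rohan reports to Xander, and Xander reports to Otto. So Rohan's skip-level manager is Otto.

Otto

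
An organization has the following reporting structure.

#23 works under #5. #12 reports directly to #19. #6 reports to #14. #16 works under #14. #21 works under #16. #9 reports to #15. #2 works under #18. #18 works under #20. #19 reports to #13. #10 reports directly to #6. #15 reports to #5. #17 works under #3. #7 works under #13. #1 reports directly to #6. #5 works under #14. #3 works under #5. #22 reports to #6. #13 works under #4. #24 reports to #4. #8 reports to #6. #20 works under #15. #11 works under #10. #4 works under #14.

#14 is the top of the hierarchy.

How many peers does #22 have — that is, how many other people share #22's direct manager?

3

#22 reports to #6. #6's other direct reports are #8, #10, #1 — 3 peers.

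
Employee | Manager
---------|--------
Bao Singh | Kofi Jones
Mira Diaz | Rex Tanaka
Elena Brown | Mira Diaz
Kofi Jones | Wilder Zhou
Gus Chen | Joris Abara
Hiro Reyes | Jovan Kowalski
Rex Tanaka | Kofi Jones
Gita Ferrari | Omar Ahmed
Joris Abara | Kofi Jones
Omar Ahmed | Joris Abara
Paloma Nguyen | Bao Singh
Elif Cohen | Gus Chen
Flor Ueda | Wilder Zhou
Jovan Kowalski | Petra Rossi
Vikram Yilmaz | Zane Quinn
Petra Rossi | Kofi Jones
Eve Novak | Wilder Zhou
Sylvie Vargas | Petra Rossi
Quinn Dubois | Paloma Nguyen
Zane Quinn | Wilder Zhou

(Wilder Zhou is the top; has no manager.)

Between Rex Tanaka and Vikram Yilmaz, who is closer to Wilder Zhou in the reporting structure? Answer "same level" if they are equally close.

same level

Both Rex Tanaka and Vikram Yilmaz are 2 levels below Wilder Zhou.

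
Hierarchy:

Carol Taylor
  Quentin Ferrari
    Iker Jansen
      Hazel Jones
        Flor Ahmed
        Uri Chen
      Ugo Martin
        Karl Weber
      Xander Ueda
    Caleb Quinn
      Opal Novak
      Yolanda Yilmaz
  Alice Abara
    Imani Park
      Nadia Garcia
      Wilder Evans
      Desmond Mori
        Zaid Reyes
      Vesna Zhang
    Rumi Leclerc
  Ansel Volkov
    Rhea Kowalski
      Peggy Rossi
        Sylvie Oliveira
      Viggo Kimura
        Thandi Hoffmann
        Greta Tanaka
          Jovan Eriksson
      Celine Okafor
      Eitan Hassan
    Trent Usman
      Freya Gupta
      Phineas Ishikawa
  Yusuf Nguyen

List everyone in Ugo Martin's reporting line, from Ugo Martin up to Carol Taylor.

Ugo Martin -> Iker Jansen -> Quentin Ferrari -> Carol Taylor

Ugo Martin reports to Iker Jansen. Iker Jansen reports to Quentin Ferrari. Quentin Ferrari reports to Carol Taylor. Carol Taylor is at the top.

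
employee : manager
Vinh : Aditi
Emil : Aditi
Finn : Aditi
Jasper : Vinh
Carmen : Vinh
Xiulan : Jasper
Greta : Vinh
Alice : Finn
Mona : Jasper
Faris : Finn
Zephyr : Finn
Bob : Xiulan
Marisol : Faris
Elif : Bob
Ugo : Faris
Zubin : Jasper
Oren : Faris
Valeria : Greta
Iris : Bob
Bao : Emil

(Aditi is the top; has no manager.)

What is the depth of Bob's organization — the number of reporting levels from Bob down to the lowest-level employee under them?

1

The longest chain under Bob runs Bob → Iris, which is 1 level below Bob.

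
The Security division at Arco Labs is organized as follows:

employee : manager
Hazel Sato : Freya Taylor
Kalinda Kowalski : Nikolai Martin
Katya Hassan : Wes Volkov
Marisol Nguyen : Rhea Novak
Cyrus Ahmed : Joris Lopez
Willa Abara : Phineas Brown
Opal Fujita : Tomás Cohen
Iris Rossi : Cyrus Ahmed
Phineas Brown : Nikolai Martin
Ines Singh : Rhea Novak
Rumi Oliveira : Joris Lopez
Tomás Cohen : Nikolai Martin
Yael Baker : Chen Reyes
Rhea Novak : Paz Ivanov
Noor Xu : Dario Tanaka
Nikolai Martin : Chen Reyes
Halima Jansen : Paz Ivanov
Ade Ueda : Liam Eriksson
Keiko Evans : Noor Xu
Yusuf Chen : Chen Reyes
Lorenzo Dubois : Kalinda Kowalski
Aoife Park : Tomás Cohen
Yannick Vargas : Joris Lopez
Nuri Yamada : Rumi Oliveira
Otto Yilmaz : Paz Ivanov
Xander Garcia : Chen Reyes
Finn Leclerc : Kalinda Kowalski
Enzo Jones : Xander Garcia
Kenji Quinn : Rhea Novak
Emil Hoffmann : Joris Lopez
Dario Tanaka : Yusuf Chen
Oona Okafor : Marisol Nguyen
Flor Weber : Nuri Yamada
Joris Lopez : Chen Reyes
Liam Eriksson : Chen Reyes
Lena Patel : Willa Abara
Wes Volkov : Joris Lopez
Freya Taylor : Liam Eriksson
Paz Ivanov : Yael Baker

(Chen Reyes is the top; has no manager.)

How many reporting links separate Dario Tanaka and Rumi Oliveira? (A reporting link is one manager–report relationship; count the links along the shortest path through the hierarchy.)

4

Dario Tanaka is 2 levels below Chen Reyes, and Rumi Oliveira is 2 levels below Chen Reyes (their lowest common manager). The shortest path runs up from Dario Tanaka to Chen Reyes and back down to Rumi Oliveira: 2 + 2 = 4 links.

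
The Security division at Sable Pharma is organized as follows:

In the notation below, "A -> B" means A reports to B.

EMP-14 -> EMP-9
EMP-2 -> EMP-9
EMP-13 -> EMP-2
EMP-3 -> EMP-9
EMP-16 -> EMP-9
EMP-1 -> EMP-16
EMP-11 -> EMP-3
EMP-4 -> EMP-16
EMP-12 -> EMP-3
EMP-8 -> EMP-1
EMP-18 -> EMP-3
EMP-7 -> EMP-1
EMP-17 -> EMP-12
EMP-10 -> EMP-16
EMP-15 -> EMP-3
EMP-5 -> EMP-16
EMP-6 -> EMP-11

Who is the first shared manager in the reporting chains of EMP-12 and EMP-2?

EMP-12's chain of managers is EMP-3, EMP-9. EMP-2's chain of managers is EMP-9. The first manager that appears in both chains is EMP-9.

EMP-9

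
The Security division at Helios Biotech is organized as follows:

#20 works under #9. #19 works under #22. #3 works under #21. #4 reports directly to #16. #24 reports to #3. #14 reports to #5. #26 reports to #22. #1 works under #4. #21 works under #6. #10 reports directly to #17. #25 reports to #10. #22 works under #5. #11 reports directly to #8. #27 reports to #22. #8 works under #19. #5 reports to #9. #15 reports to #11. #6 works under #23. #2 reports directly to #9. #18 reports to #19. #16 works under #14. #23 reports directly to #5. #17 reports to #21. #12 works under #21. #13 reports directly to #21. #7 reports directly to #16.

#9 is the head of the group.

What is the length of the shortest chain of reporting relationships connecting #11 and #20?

#11 is 5 levels below #9, and #20 is 1 level below #9 (their lowest common manager). The shortest path runs up from #11 to #9 and back down to #20: 5 + 1 = 6 links.

6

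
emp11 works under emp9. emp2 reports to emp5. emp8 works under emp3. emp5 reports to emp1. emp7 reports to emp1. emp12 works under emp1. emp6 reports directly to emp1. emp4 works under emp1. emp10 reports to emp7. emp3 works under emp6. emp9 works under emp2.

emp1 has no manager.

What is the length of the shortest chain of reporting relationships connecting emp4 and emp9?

emp4 is 1 level below emp1, and emp9 is 3 levels below emp1 (their lowest common manager). The shortest path runs up from emp4 to emp1 and back down to emp9: 1 + 3 = 4 links.

4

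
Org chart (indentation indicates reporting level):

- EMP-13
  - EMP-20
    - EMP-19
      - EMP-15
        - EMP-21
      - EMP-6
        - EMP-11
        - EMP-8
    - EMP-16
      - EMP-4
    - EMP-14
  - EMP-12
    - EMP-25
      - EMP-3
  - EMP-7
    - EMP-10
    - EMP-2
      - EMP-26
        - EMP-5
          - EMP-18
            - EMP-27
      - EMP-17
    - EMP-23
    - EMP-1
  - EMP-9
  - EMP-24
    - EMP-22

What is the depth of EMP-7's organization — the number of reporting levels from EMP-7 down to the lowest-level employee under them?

5

The longest chain under EMP-7 runs EMP-7 → EMP-2 → EMP-26 → EMP-5 → EMP-18 → EMP-27, which is 5 levels below EMP-7.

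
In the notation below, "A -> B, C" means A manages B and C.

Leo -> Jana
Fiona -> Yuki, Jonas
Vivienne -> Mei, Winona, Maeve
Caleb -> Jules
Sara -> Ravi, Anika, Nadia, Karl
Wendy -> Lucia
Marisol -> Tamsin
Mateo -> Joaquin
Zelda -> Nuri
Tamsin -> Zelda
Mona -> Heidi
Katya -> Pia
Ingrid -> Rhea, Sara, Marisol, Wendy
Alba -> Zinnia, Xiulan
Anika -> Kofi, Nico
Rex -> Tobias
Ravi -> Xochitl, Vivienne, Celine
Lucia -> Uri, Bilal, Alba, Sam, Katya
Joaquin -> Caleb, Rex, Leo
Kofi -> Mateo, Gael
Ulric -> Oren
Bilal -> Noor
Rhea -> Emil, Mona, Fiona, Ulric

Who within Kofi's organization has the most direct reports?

Direct-report counts within Kofi's organization: Kofi has 2; Mateo has 1; Joaquin has 3; Leo has 1; Rex has 1; Caleb has 1. The largest is 3, held by Joaquin.

Joaquin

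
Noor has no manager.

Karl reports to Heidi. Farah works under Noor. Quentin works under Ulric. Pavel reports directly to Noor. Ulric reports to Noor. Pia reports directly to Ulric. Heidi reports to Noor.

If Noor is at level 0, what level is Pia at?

Chain from Pia up to Noor: Pia → Ulric → Noor. That is 2 steps up, so Pia is 2 levels below Noor.

2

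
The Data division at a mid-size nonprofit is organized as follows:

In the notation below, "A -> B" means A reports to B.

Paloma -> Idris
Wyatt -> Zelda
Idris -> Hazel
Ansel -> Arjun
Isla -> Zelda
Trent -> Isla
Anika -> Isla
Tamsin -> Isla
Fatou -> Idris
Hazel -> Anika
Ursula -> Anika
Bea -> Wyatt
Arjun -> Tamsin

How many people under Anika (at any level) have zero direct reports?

3

The people in Anika's organization with no one reporting to them are Ursula, Fatou, Paloma. That is 3.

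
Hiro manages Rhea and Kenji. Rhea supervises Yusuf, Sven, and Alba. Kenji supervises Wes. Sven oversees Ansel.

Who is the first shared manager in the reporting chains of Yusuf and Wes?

Hiro

Yusuf's chain of managers is Rhea, Hiro. Wes's chain of managers is Kenji, Hiro. The first manager that appears in both chains is Hiro.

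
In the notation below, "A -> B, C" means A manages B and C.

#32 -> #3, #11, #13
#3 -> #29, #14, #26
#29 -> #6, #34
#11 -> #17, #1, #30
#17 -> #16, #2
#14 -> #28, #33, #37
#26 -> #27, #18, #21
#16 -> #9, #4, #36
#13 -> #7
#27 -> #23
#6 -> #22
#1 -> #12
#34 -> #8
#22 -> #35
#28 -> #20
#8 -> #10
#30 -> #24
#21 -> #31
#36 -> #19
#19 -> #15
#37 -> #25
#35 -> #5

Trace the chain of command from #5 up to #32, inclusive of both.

#5 reports to #35. #35 reports to #22. #22 reports to #6. #6 reports to #29. #29 reports to #3. #3 reports to #32. #32 is at the top.

#5 -> #35 -> #22 -> #6 -> #29 -> #3 -> #32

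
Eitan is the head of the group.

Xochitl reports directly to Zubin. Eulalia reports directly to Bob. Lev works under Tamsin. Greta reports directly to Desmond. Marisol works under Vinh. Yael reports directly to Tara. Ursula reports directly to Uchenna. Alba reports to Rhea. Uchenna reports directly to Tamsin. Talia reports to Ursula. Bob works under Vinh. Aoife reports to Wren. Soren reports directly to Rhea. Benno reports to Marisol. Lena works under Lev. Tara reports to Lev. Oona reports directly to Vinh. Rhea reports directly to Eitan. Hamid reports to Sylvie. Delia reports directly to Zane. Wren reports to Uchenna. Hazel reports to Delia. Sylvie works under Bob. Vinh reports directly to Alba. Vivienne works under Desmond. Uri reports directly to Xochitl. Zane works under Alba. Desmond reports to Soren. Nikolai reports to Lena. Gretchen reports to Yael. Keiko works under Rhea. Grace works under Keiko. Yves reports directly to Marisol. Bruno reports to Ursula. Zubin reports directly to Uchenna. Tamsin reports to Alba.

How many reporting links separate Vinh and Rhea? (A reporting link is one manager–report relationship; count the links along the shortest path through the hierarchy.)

Vinh is in Rhea's organization: the chain from Vinh up to Rhea is Vinh → Alba → Rhea, which is 2 links.

2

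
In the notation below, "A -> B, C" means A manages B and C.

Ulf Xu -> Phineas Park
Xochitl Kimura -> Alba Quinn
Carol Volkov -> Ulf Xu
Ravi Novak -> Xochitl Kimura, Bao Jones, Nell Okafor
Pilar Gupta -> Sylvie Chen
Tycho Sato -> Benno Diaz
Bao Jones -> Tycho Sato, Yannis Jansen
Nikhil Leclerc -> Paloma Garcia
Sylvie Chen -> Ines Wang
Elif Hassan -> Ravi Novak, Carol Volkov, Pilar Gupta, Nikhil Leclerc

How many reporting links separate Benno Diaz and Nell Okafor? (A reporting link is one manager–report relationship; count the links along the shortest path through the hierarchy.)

Benno Diaz is 3 levels below Ravi Novak, and Nell Okafor is 1 level below Ravi Novak (their lowest common manager). The shortest path runs up from Benno Diaz to Ravi Novak and back down to Nell Okafor: 3 + 1 = 4 links.

4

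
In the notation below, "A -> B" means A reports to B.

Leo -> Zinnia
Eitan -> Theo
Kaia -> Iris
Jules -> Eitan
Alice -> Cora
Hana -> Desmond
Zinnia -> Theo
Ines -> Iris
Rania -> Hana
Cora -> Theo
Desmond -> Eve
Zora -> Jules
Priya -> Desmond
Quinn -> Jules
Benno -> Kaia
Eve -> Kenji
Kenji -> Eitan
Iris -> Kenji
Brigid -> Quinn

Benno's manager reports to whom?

Benno reports to Kaia, and Kaia reports to Iris. So Benno's skip-level manager is Iris.

Iris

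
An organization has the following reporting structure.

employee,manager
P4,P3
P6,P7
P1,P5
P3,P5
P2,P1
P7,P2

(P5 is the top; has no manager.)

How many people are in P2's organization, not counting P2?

P2 directly manages P7. Under P7: P6 (1). That's 2 in total.

2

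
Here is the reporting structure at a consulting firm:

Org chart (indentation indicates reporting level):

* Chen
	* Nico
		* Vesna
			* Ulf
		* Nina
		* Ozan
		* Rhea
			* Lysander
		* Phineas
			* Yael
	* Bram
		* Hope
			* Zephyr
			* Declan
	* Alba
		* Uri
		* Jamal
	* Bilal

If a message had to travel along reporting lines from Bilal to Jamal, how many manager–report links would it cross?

3

Bilal is 1 level below Chen, and Jamal is 2 levels below Chen (their lowest common manager). The shortest path runs up from Bilal to Chen and back down to Jamal: 1 + 2 = 3 links.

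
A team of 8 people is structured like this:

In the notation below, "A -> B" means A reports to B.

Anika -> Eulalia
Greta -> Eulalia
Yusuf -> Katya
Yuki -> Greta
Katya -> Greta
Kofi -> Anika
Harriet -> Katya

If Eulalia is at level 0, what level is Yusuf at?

3

Chain from Yusuf up to Eulalia: Yusuf → Katya → Greta → Eulalia. That is 3 steps up, so Yusuf is 3 levels below Eulalia.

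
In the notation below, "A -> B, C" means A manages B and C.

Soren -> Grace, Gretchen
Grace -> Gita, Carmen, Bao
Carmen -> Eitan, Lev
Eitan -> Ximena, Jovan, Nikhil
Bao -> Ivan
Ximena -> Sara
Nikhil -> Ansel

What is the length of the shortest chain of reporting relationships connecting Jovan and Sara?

Jovan is 1 level below Eitan, and Sara is 2 levels below Eitan (their lowest common manager). The shortest path runs up from Jovan to Eitan and back down to Sara: 1 + 2 = 3 links.

3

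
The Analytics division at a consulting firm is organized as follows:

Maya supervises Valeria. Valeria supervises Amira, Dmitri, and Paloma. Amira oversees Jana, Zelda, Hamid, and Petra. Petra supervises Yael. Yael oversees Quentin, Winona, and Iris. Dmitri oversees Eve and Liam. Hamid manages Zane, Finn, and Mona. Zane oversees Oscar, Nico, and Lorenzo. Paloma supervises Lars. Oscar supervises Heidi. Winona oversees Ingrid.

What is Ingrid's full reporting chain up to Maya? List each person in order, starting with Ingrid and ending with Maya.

Ingrid reports to Winona. Winona reports to Yael. Yael reports to Petra. Petra reports to Amira. Amira reports to Valeria. Valeria reports to Maya. Maya is at the top.

Ingrid -> Winona -> Yael -> Petra -> Amira -> Valeria -> Maya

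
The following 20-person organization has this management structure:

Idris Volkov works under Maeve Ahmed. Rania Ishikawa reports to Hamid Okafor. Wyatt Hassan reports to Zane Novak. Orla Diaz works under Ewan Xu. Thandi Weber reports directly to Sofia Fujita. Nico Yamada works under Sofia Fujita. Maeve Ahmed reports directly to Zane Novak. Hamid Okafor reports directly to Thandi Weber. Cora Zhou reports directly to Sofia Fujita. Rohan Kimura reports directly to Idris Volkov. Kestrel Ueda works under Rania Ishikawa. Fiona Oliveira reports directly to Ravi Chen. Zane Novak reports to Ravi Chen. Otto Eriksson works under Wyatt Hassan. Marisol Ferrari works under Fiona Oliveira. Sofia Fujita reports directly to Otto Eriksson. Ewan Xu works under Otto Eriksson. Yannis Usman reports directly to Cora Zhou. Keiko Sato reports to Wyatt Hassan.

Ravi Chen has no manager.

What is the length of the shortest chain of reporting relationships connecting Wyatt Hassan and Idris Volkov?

Wyatt Hassan is 1 level below Zane Novak, and Idris Volkov is 2 levels below Zane Novak (their lowest common manager). The shortest path runs up from Wyatt Hassan to Zane Novak and back down to Idris Volkov: 1 + 2 = 3 links.

3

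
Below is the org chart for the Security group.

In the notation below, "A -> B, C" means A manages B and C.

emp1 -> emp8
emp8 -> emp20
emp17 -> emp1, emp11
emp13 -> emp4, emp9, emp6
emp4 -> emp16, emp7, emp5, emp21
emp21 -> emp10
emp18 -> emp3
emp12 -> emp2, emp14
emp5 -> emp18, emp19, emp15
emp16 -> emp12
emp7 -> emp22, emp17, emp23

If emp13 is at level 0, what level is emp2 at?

Chain from emp2 up to emp13: emp2 → emp12 → emp16 → emp4 → emp13. That is 4 steps up, so emp2 is 4 levels below emp13.

4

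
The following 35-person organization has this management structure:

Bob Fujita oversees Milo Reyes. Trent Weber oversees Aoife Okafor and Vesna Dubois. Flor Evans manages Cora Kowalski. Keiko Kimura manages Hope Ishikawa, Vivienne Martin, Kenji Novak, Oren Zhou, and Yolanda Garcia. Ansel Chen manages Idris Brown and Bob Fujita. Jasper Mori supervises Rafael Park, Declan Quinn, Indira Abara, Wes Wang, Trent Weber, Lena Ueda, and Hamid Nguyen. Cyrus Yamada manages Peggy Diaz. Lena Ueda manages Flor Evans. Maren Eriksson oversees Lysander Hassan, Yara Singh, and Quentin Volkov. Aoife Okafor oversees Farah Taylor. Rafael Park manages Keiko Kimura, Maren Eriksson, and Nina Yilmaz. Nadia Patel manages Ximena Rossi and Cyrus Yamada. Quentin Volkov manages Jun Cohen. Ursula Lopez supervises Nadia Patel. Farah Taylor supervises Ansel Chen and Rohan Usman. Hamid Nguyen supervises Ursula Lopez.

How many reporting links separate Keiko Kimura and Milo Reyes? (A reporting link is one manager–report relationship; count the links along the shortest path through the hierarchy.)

8

Keiko Kimura is 2 levels below Jasper Mori, and Milo Reyes is 6 levels below Jasper Mori (their lowest common manager). The shortest path runs up from Keiko Kimura to Jasper Mori and back down to Milo Reyes: 2 + 6 = 8 links.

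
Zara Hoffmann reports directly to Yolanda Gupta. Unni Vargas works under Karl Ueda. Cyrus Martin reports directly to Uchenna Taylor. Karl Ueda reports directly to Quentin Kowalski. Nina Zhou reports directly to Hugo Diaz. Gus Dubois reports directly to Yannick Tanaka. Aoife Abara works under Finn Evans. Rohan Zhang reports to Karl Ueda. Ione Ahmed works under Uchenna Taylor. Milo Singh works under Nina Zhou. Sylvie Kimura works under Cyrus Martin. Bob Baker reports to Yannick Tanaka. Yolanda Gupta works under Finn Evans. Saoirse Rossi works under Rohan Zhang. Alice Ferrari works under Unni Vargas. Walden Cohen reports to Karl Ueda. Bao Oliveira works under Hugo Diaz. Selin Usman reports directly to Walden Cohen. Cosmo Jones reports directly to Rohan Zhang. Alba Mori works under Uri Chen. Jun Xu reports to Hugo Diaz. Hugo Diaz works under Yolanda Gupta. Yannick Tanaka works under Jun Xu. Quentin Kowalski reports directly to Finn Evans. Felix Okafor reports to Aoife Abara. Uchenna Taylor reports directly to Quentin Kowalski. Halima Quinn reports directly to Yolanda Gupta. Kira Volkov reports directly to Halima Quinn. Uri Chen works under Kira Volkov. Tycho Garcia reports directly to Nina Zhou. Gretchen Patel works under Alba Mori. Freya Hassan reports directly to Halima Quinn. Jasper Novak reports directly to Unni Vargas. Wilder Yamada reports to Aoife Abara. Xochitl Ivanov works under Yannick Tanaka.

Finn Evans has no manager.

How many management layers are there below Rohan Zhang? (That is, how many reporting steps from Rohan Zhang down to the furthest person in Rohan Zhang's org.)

1

The longest chain under Rohan Zhang runs Rohan Zhang → Saoirse Rossi, which is 1 level below Rohan Zhang.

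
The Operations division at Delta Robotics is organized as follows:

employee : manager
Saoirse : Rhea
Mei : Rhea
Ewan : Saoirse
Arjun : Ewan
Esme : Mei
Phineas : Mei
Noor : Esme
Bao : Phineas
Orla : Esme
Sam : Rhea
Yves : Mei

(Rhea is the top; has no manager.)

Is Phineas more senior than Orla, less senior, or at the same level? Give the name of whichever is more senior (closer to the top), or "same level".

Phineas

Phineas is 2 levels below Rhea; Orla is 3. Phineas is higher.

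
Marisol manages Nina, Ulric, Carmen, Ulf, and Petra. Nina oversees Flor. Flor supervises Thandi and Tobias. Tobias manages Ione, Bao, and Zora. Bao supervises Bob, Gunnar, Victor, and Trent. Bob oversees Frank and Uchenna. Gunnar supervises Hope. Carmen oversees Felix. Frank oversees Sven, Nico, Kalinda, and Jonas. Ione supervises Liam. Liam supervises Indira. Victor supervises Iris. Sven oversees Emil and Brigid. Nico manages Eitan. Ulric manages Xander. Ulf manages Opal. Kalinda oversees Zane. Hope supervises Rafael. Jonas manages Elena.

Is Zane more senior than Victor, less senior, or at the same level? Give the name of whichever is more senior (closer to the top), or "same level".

Victor

Zane is 8 levels below Marisol; Victor is 5. Victor is higher.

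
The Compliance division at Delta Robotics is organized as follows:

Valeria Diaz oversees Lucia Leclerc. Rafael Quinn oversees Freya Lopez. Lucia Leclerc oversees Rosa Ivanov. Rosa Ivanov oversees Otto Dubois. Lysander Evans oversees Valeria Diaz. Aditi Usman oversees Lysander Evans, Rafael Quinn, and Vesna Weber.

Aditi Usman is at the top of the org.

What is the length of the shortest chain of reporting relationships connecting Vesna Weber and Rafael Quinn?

2

Vesna Weber is 1 level below Aditi Usman, and Rafael Quinn is 1 level below Aditi Usman (their lowest common manager). The shortest path runs up from Vesna Weber to Aditi Usman and back down to Rafael Quinn: 1 + 1 = 2 links.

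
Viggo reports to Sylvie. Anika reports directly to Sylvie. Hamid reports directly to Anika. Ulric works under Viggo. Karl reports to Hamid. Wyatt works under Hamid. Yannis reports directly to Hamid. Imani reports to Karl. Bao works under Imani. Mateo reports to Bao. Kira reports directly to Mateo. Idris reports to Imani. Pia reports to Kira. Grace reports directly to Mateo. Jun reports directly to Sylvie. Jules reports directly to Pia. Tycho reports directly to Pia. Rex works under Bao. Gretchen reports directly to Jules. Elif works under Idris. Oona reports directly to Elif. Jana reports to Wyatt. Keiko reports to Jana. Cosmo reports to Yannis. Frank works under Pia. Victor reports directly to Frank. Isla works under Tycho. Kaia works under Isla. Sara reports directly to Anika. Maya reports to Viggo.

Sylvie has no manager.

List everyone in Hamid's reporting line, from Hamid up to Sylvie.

Hamid -> Anika -> Sylvie

Hamid reports to Anika. Anika reports to Sylvie. Sylvie is at the top.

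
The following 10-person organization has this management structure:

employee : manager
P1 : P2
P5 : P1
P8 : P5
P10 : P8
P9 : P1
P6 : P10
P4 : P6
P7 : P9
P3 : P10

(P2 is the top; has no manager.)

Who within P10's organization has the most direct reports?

P10

Direct-report counts within P10's organization: P10 has 2; P6 has 1. The largest is 2, held by P10.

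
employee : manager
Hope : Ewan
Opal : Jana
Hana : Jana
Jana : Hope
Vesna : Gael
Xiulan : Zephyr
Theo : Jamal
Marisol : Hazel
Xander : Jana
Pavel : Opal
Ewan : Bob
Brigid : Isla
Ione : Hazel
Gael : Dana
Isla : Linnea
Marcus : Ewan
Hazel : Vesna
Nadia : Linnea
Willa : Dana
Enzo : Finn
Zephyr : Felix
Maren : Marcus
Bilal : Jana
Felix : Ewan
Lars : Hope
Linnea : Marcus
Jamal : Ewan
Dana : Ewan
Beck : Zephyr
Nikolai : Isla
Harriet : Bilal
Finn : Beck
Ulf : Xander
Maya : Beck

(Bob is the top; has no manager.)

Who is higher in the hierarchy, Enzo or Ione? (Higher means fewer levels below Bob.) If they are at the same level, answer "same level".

same level

Both Enzo and Ione are 6 levels below Bob.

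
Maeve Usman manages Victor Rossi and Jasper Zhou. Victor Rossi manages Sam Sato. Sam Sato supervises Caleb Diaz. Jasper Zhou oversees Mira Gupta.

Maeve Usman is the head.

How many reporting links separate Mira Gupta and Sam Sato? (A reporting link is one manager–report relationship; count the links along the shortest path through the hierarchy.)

Mira Gupta is 2 levels below Maeve Usman, and Sam Sato is 2 levels below Maeve Usman (their lowest common manager). The shortest path runs up from Mira Gupta to Maeve Usman and back down to Sam Sato: 2 + 2 = 4 links.

4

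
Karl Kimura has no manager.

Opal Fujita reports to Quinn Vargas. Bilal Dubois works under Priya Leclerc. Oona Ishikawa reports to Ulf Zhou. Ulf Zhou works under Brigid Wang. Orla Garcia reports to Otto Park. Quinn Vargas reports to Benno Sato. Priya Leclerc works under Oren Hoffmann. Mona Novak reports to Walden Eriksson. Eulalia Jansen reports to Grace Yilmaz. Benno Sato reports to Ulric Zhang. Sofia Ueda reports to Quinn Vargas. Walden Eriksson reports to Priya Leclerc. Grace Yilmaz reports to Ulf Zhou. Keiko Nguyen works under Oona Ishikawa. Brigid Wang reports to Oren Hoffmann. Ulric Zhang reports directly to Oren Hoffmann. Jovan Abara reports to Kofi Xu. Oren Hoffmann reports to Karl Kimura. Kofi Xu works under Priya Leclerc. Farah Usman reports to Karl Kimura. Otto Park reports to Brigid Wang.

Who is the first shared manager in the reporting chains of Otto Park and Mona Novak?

Otto Park's chain of managers is Brigid Wang, Oren Hoffmann, Karl Kimura. Mona Novak's chain of managers is Walden Eriksson, Priya Leclerc, Oren Hoffmann, Karl Kimura. The first manager that appears in both chains is Oren Hoffmann.

Oren Hoffmann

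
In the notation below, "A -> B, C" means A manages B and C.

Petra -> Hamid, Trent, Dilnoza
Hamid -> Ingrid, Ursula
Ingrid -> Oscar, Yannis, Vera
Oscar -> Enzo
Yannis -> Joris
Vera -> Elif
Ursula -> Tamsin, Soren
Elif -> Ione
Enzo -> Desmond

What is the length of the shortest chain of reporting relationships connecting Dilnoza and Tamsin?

Dilnoza is 1 level below Petra, and Tamsin is 3 levels below Petra (their lowest common manager). The shortest path runs up from Dilnoza to Petra and back down to Tamsin: 1 + 3 = 4 links.

4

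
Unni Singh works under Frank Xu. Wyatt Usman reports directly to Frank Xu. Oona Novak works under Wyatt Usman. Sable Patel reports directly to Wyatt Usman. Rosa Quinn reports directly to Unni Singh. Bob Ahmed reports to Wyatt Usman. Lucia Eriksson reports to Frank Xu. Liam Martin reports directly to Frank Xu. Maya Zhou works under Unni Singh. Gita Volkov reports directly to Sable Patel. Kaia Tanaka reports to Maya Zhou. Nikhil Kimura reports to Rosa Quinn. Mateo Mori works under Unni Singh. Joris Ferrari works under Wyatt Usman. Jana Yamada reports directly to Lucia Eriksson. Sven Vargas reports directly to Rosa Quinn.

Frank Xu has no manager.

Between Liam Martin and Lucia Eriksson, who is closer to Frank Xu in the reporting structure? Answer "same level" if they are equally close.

Both Liam Martin and Lucia Eriksson are 1 level below Frank Xu.

same level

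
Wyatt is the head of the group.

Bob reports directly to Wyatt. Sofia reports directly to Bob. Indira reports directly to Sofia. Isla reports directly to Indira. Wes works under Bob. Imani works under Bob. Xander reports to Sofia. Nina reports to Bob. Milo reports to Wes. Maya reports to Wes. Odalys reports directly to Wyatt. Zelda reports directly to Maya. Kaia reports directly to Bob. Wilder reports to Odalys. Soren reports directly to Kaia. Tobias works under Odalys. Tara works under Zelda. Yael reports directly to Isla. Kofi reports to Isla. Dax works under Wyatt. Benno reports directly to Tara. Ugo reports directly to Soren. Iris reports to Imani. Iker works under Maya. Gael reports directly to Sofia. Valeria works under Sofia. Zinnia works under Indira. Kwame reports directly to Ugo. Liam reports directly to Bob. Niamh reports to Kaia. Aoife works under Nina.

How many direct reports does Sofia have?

4

Sofia directly manages Indira, Xander, Gael, Valeria. That is 4 direct reports.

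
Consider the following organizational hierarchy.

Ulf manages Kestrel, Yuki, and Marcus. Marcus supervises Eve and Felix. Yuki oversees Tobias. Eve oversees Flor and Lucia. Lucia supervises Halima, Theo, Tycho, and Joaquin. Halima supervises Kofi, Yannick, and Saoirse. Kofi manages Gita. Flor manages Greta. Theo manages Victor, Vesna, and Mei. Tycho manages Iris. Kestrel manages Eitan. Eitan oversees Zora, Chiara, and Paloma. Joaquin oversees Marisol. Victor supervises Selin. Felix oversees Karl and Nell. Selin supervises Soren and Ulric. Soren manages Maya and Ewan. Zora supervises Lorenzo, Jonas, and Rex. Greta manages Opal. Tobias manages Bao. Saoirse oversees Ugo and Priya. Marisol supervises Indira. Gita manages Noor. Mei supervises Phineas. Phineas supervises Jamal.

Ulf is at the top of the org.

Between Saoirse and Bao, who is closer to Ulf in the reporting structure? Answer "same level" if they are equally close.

Saoirse is 5 levels below Ulf; Bao is 3. Bao is higher.

Bao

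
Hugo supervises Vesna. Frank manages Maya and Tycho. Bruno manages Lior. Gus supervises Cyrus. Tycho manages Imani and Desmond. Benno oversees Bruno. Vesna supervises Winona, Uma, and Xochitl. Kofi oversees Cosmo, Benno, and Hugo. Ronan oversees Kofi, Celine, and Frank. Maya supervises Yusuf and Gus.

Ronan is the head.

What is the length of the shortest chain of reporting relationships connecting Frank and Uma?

Frank is 1 level below Ronan, and Uma is 4 levels below Ronan (their lowest common manager). The shortest path runs up from Frank to Ronan and back down to Uma: 1 + 4 = 5 links.

5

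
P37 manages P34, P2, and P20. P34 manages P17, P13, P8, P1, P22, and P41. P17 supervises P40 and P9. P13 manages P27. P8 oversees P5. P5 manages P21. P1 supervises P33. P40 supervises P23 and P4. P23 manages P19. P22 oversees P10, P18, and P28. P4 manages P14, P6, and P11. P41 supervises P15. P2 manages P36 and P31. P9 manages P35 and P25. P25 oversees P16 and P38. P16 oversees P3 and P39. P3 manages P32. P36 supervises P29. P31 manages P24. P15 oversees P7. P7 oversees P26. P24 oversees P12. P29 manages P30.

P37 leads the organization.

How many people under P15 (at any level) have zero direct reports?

The only person in P15's organization with no one reporting to them is P26. That is 1.

1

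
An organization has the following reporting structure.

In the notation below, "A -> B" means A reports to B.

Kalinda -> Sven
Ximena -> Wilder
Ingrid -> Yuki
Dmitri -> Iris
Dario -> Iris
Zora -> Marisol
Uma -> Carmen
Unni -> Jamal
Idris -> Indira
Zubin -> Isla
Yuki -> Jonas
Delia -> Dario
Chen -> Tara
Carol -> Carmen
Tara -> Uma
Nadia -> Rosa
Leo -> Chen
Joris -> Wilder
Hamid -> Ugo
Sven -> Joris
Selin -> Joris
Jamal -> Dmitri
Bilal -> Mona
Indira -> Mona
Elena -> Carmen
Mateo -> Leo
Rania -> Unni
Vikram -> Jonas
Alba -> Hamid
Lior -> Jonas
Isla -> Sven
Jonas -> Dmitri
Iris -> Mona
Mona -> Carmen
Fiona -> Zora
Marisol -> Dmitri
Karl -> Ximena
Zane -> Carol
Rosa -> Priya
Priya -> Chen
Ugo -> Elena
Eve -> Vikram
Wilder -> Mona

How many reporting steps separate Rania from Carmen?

Chain from Rania up to Carmen: Rania → Unni → Jamal → Dmitri → Iris → Mona → Carmen. That is 6 steps up, so Rania is 6 levels below Carmen.

6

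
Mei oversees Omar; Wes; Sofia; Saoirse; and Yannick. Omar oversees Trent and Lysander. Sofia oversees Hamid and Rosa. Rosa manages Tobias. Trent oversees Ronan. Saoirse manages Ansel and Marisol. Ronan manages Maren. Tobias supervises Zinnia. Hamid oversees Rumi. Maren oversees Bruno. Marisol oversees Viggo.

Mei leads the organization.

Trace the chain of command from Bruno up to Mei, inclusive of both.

Bruno -> Maren -> Ronan -> Trent -> Omar -> Mei

Bruno reports to Maren. Maren reports to Ronan. Ronan reports to Trent. Trent reports to Omar. Omar reports to Mei. Mei is at the top.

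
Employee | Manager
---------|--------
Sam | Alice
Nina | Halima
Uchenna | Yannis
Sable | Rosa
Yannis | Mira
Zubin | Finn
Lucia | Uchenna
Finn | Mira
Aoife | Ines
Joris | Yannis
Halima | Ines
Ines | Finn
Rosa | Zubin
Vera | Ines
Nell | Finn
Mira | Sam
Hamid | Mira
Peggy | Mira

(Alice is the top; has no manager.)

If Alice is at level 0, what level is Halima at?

5

Chain from Halima up to Alice: Halima → Ines → Finn → Mira → Sam → Alice. That is 5 steps up, so Halima is 5 levels below Alice.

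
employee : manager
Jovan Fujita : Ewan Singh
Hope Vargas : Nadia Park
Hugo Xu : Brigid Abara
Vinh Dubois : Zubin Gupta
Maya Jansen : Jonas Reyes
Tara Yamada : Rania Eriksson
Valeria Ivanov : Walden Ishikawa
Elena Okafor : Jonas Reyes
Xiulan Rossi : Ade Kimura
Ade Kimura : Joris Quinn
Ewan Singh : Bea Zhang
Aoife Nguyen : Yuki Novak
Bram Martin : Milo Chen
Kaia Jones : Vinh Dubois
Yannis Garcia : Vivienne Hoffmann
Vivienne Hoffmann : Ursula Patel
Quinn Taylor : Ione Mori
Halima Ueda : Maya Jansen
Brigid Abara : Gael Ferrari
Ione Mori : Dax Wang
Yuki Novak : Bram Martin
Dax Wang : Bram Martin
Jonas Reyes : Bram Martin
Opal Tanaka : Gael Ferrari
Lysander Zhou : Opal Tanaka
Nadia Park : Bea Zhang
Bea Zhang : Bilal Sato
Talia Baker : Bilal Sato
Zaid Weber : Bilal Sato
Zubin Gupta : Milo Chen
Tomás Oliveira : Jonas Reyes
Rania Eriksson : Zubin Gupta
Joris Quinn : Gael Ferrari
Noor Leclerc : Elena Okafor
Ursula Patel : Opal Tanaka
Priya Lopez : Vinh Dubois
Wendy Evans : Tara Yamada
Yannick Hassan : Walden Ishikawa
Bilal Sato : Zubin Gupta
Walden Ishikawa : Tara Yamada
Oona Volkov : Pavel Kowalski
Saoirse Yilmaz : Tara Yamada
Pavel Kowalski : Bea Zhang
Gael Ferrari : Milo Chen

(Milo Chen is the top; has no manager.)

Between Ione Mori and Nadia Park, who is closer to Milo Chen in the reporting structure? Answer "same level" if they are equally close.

Ione Mori is 3 levels below Milo Chen; Nadia Park is 4. Ione Mori is higher.

Ione Mori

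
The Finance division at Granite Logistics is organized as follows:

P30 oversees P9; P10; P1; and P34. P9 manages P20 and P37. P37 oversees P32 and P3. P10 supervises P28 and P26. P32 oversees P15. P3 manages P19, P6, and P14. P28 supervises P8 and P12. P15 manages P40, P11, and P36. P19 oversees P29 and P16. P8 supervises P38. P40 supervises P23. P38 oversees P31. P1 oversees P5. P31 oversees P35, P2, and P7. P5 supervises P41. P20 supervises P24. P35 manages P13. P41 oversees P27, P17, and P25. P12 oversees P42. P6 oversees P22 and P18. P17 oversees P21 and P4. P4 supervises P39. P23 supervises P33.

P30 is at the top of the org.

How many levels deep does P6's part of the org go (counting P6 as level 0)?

1

The longest chain under P6 runs P6 → P18, which is 1 level below P6.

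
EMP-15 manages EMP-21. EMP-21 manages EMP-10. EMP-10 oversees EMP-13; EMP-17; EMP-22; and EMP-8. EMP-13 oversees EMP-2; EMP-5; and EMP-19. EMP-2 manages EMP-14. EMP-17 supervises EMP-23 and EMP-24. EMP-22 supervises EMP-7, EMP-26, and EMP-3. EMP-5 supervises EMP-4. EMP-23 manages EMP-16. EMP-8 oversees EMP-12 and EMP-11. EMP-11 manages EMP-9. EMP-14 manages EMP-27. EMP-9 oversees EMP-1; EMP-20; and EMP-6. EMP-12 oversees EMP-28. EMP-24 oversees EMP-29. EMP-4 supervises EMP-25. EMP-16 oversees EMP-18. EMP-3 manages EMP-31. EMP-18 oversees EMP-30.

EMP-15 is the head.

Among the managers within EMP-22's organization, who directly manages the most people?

Direct-report counts within EMP-22's organization: EMP-22 has 3; EMP-3 has 1. The largest is 3, held by EMP-22.

EMP-22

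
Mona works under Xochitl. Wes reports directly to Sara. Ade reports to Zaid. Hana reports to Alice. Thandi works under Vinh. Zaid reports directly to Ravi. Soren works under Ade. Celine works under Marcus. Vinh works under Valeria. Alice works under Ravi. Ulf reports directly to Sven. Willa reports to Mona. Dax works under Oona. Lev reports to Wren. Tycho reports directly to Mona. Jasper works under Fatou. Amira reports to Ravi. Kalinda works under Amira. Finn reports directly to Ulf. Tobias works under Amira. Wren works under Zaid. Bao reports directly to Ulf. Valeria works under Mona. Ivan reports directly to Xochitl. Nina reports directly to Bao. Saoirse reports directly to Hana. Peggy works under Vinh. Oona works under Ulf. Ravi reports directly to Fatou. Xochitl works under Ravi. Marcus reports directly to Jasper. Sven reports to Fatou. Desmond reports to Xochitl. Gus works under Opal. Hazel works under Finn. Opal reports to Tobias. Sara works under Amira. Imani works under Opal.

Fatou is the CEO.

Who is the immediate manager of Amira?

Amira reports directly to Ravi.

Ravi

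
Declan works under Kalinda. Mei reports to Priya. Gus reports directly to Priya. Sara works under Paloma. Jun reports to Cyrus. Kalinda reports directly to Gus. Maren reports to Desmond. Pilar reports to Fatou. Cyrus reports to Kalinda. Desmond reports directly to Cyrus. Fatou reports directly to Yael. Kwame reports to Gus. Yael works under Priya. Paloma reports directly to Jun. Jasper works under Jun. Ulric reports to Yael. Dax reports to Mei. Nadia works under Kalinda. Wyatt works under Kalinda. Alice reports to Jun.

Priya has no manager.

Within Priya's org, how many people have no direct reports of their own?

11

The people in Priya's organization with no one reporting to them are Dax, Pilar, Ulric, Kwame, Declan, Nadia, Wyatt, Maren, Alice, Sara, Jasper. That is 11.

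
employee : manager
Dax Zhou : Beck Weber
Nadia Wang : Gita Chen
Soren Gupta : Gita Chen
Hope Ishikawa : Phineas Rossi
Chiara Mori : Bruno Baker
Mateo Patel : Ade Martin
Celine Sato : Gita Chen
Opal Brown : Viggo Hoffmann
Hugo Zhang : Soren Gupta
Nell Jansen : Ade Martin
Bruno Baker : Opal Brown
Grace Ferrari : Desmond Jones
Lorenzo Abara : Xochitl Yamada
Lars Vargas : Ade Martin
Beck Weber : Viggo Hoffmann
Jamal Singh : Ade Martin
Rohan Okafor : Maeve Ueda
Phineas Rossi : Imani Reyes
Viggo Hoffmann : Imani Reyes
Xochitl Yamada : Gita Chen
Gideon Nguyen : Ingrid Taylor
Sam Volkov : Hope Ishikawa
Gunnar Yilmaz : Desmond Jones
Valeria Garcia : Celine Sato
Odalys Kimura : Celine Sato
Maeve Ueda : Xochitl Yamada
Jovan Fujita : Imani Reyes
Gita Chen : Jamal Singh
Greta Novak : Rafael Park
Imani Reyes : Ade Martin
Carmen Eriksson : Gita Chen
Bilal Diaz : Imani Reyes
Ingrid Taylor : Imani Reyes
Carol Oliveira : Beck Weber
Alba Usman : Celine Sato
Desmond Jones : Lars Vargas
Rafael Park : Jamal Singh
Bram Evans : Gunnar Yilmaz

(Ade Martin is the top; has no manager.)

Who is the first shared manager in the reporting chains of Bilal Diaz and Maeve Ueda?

Ade Martin

Bilal Diaz's chain of managers is Imani Reyes, Ade Martin. Maeve Ueda's chain of managers is Xochitl Yamada, Gita Chen, Jamal Singh, Ade Martin. The first manager that appears in both chains is Ade Martin.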